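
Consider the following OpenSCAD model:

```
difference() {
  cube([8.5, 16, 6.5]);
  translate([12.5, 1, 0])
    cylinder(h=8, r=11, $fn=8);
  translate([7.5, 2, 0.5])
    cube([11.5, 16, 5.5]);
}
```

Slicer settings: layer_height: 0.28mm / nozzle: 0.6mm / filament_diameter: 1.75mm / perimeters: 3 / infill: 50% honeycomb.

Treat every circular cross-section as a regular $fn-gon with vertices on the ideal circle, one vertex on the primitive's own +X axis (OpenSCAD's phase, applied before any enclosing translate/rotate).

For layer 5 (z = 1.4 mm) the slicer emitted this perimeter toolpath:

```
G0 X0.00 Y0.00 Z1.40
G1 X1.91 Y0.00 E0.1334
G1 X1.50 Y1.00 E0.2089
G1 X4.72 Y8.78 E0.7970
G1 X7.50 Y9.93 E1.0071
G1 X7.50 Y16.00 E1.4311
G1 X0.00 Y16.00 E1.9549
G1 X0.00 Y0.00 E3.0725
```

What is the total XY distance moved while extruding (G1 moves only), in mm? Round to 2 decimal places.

43.99 mm

Sum the Euclidean lengths of each G1 segment: total = 43.99 mm.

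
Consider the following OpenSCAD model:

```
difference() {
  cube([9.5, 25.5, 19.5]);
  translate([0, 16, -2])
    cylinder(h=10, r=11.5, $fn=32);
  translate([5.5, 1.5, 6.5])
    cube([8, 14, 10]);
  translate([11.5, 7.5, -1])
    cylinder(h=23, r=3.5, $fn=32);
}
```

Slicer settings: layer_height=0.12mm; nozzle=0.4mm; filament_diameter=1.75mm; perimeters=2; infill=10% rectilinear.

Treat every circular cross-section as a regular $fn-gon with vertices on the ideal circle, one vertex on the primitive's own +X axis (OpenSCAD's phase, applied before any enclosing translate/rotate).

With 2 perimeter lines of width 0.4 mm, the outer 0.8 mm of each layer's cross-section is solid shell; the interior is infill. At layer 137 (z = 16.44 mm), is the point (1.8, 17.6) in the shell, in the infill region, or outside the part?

At z = 16.44 mm: the cube (footprint 9.5×25.5) is included at this height; the cylinder at (0, 16) is absent (z outside [-2, 8]); the cube at (5.5, 1.5) is present — its section is the full 8×14 rectangle; the r=3.5 cylinder at (11.5, 7.5) contributes a regular 32-gon of circumradius 3.5; Taking the first minus the rest: starting from the 9.5×25.5 cube, the 8×14 cube at (5.5, 1.5) partially overlaps it — only the 56.00 mm² overlap (of its 112.00 mm²) is removed, clipping the outline; the r=3.5 cylinder at (11.5, 7.5) misses the remaining region (no effect) — 1 connected region. Overall, the cross-section is a single solid region. The nearest boundary edge runs (0.00, 0.00)→(0.00, 25.50); distance from the point to it = 1.80 mm. The point is inside the cross-section and 1.80 mm from the nearest boundary — more than the 0.8 mm shell width (2 × 0.4), so it's in the infill interior.

infill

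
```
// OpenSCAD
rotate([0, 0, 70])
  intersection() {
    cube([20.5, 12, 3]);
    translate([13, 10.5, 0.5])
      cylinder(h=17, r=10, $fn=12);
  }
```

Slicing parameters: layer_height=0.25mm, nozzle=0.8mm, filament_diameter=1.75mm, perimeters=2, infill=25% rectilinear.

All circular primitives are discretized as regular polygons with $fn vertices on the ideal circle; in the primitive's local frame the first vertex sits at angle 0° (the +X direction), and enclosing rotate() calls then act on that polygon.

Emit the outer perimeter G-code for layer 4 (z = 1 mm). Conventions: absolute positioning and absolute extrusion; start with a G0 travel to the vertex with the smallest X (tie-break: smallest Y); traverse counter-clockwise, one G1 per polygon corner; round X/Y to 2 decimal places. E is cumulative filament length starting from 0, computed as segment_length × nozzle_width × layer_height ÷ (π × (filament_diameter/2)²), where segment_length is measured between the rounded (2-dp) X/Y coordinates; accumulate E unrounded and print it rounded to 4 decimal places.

At z = 1 mm: the cube is present — its section is the full 20.5×12 rectangle; the r=10 cylinder at (13, 10.5) gives a regular 12-gon of circumradius 10 (constant along its height); Taking the intersection: the r=10 cylinder at (13, 10.5) partially overlaps the 20.5×12 cube; clipping to the common part keeps 166.12 mm² — 1 connected region; (whole slice rotated 70° about Z — lengths, areas and connectivity unchanged). The outline is a single polygon with 8 vertices. Extrusion per mm of travel: 0.8 × 0.25 / (π × 0.875²) = 0.083150. Accumulating E over each segment gives final E = 4.2033.

G0 X-10.11 Y7.30 Z1.00
G1 X-8.84 Y6.41 E0.1290
G1 X-3.68 Y5.96 E0.5596
G1 X1.01 Y8.15 E0.9900
G1 X3.98 Y12.39 E1.4205
G1 X4.43 Y17.54 E1.8503
G1 X2.93 Y20.75 E2.1449
G1 X-4.26 Y23.37 E2.7813
G1 X-10.11 Y7.30 E4.2033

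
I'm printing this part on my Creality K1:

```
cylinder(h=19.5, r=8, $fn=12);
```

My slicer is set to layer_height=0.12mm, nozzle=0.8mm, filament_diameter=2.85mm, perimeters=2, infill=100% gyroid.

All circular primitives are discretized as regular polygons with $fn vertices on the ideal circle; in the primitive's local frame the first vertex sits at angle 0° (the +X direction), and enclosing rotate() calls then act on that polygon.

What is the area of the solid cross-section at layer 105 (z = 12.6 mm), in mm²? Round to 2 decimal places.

192.00 mm²

At z = 12.6 mm: the r=8 cylinder gives a regular 12-gon of circumradius 8 (constant along its height) (area = (12/2)·8.000²·sin(360°/12) = 192.00 mm²). Overall, the cross-section is a single solid region. Net area = 192.00 mm².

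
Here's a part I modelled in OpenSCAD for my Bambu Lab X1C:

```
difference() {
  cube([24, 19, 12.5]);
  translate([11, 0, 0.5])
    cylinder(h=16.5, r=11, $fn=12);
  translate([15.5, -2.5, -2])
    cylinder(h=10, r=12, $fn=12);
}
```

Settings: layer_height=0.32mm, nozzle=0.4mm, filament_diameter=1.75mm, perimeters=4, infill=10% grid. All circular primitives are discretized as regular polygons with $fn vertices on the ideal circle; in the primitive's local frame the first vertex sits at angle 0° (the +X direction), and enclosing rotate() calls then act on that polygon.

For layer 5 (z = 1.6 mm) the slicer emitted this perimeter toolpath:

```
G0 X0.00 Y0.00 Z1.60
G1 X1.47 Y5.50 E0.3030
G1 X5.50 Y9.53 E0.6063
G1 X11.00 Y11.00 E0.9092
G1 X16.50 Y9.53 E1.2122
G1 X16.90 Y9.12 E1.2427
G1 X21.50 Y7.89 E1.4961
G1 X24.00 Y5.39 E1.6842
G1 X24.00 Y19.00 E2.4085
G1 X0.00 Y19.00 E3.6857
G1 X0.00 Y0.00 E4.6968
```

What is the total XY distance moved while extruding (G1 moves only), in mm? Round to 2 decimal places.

88.26 mm

Sum the Euclidean lengths of each G1 segment: total = 88.26 mm.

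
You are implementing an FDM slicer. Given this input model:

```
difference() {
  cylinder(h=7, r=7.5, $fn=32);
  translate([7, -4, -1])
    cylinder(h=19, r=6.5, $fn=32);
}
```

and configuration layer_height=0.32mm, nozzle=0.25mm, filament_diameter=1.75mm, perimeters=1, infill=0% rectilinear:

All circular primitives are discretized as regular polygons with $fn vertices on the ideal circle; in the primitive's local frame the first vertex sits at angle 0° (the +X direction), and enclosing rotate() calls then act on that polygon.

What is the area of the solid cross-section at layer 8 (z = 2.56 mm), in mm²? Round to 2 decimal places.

At z = 2.56 mm: the cylinder: section is a regular 32-gon, circumradius r=7.5 (area = (32/2)·7.500²·sin(360°/32) = 175.58 mm²); the r=6.5 cylinder at (7, -4) contributes a regular 32-gon of circumradius 6.5 (area = (32/2)·6.500²·sin(360°/32) = 131.88 mm²); Taking the first minus the rest: starting from the r=7.5 cylinder (175.58 mm²), the r=6.5 cylinder at (7, -4) partially overlaps it — only the 46.83 mm² overlap (of its 131.88 mm²) is removed, clipping the outline — area = 128.76 mm². Overall, the cross-section is a single solid region. Net area = 128.76 mm².

128.76 mm²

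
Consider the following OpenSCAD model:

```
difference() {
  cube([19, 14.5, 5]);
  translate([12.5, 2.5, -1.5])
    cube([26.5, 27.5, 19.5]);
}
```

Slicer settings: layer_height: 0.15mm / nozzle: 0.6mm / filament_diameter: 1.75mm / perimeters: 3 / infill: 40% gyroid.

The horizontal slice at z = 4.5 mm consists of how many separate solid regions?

At z = 4.5 mm: the 19×14.5 cube contributes its full rectangle; the cube at (12.5, 2.5) (footprint 26.5×27.5) is included at this height; Subtracting the remaining from the first: starting from the 19×14.5 cube, the 26.5×27.5 cube at (12.5, 2.5) partially overlaps it — only the 78.00 mm² overlap (of its 728.75 mm²) is removed, clipping the outline — 1 connected region. The result has 1 disconnected region.

1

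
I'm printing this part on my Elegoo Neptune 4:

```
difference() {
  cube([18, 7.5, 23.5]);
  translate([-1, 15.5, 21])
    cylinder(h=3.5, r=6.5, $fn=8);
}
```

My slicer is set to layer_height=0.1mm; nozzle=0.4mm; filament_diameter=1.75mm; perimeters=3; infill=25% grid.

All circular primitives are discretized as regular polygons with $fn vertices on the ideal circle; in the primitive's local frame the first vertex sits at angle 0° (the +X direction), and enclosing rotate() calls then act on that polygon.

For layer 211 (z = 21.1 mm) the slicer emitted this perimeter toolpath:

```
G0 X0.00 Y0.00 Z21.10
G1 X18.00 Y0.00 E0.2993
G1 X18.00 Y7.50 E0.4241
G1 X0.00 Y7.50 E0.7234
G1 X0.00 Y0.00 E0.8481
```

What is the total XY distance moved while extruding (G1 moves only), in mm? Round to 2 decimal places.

51.00 mm

Sum the Euclidean lengths of each G1 segment: total = 51.00 mm.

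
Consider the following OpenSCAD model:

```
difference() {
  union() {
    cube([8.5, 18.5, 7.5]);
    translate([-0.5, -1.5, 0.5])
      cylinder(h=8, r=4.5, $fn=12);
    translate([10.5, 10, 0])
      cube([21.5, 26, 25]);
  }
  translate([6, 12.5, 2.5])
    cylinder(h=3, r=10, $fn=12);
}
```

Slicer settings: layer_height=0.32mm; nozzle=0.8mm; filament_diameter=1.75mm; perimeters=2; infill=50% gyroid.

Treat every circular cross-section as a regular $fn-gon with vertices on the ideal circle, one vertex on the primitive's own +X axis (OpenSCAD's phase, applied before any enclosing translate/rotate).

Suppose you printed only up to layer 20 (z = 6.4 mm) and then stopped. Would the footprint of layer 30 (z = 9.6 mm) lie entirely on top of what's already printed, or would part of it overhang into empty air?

entirely on top

Compare the two slices. At z = 6.4: the cube (footprint 8.5×18.5) is included at this height (area 157.25 mm²); the cylinder at (-0.5, -1.5): section is a regular 12-gon, circumradius r=4.5 (area = (12/2)·4.500²·sin(360°/12) = 60.75 mm²); the 21.5×26 cube at (10.5, 10) contributes its full rectangle (area 559.00 mm²); Taking the union: the regions partially overlap — summed areas 777.00 mm² minus the doubly-counted overlap 7.27 mm² gives 769.73 mm² — area = 769.73 mm²; the cylinder at (6, 12.5) does not reach this height (z outside [2.5, 5.5]); After the difference (first − rest): none of the subtracted shapes is present at this height, so the result so far is unchanged — area = 769.73 mm². At z = 9.6: the cube does not reach this height (z outside [0, 7.5]); the cylinder at (-0.5, -1.5) is absent (z outside [0.5, 8.5]); the cube at (10.5, 10) (footprint 21.5×26) is included at this height (area 559.00 mm²); Taking the union: only the 21.5×26 cube at (10.5, 10) is present, so the union is just that shape — area = 559.00 mm²; the cylinder at (6, 12.5) is not intersected at this z (z outside [2.5, 5.5]); After the difference (first − rest): none of the subtracted shapes is present at this height, so the result so far is unchanged — area = 559.00 mm². Checking containment: the cross-section at z = 9.6 is a subset of the cross-section at z = 6.4.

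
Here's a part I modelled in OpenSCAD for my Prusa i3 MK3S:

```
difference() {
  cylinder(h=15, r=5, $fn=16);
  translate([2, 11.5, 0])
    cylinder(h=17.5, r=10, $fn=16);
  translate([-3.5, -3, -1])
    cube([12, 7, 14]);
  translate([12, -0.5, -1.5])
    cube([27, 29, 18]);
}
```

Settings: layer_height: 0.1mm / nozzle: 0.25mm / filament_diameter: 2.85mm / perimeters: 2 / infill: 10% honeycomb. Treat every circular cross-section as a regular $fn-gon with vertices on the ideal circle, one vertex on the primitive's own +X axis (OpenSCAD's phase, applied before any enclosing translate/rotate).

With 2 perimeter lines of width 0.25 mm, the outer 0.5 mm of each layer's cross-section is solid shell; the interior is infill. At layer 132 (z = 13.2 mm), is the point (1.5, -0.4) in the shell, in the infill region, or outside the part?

At z = 13.2 mm: the r=5 cylinder gives a regular 16-gon of circumradius 5 (constant along its height); the r=10 cylinder at (2, 11.5) gives a regular 16-gon of circumradius 10 (constant along its height); the cube at (-3.5, -3) is not intersected at this z (z outside [-1, 13]); the 27×29 cube at (12, -0.5) contributes its full rectangle; Taking the first minus the rest: starting from the r=5 cylinder, the r=10 cylinder at (2, 11.5) partially overlaps it — only the 17.95 mm² overlap (of its 306.15 mm²) is removed, clipping the outline; the 27×29 cube at (12, -0.5) misses the remaining region (no effect) — 1 connected region. Overall, the cross-section is a single solid region. The nearest boundary edge runs (-1.83, 2.26)→(2.00, 1.50); distance from the point to it = 1.96 mm. The point is inside the cross-section and 1.96 mm from the nearest boundary — more than the 0.5 mm shell width (2 × 0.25), so it's in the infill interior.

infill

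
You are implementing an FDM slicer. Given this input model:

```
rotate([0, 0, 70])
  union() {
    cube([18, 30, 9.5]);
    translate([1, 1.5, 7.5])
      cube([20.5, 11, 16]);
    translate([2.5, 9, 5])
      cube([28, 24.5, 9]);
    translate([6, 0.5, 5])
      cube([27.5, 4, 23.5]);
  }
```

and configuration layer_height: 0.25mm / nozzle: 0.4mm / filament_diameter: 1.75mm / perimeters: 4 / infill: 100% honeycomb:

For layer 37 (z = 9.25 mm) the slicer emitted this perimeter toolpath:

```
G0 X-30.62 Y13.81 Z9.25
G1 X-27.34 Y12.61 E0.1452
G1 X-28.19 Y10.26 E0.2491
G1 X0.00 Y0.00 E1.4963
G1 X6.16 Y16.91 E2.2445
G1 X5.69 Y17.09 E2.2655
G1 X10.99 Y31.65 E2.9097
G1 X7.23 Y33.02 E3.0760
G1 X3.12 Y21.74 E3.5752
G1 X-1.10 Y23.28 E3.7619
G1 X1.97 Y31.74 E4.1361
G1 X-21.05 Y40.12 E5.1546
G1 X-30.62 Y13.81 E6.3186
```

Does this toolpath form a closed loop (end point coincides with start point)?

yes

Start point (G0): (-30.62, 13.81). End point (last G1): the path returns to the start — closed.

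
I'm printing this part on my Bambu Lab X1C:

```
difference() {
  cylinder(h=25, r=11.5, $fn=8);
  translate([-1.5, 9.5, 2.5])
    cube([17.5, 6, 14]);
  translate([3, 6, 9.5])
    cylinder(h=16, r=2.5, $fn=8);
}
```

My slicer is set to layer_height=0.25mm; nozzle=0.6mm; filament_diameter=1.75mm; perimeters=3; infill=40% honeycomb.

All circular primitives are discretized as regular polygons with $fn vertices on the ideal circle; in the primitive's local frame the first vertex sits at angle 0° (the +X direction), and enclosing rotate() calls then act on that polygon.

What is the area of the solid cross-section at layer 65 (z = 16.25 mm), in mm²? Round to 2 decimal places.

At z = 16.25 mm: the r=11.5 cylinder contributes a regular 8-gon of circumradius 11.5 (area = (8/2)·11.500²·sin(360°/8) = 374.06 mm²); the cube at (-1.5, 9.5) is present — its section is the full 17.5×6 rectangle (area 105.00 mm²); the r=2.5 cylinder at (3, 6) contributes a regular 8-gon of circumradius 2.5 (area = (8/2)·2.500²·sin(360°/8) = 17.68 mm²); Subtracting the remaining from the first: starting from the r=11.5 cylinder (374.06 mm²), the 17.5×6 cube at (-1.5, 9.5) partially overlaps it — only the 7.36 mm² overlap (of its 105.00 mm²) is removed, clipping the outline; the r=2.5 cylinder at (3, 6) lies wholly inside it (removes its full 17.68 mm² and its 15.31 mm outline becomes a hole wall) — area = 349.02 mm². Overall, the cross-section is one region with 1 hole. Net area = 349.02 mm².

349.02 mm²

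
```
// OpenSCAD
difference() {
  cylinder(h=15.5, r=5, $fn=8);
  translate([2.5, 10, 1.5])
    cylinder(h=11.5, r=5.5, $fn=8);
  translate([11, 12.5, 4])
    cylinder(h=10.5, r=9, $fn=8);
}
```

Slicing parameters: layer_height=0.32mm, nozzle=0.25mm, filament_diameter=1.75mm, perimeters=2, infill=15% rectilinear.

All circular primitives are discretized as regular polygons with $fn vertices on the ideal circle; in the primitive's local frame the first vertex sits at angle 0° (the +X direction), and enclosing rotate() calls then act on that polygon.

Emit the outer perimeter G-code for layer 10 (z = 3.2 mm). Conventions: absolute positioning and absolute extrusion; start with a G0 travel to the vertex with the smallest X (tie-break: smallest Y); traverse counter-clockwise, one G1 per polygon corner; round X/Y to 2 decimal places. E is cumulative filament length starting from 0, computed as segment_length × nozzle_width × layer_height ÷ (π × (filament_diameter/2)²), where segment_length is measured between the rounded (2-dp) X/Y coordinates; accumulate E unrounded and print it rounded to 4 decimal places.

At z = 3.2 mm: the r=5 cylinder gives a regular 8-gon of circumradius 5 (constant along its height); the cylinder at (2.5, 10): section is a regular 8-gon, circumradius r=5.5; the cylinder at (11, 12.5) is absent (z outside [4, 14.5]); Taking the first minus the rest: starting from the r=5 cylinder, the r=5.5 cylinder at (2.5, 10) misses the remaining region (no effect) — 1 connected region. The outline is a single polygon with 8 vertices. Extrusion per mm of travel: 0.25 × 0.32 / (π × 0.875²) = 0.033260. Accumulating E over each segment gives final E = 1.0189.

G0 X-5.00 Y0.00 Z3.20
G1 X-3.54 Y-3.54 E0.1274
G1 X0.00 Y-5.00 E0.2547
G1 X3.54 Y-3.54 E0.3821
G1 X5.00 Y0.00 E0.5094
G1 X3.54 Y3.54 E0.6368
G1 X0.00 Y5.00 E0.7642
G1 X-3.54 Y3.54 E0.8915
G1 X-5.00 Y0.00 E1.0189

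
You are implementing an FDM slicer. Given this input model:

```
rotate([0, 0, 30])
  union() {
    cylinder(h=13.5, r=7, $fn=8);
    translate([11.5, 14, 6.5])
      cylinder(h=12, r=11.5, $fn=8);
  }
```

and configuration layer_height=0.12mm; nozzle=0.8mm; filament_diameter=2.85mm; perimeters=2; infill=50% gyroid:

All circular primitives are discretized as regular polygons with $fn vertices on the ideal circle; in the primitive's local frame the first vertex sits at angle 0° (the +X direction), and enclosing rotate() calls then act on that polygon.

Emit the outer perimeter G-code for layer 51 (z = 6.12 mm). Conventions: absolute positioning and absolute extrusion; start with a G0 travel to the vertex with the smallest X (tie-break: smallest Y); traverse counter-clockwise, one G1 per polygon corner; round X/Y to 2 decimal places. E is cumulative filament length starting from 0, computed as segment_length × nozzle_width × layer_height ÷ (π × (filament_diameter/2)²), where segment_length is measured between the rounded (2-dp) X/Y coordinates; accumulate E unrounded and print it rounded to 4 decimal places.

At z = 6.12 mm: the r=7 cylinder contributes a regular 8-gon of circumradius 7; the cylinder at (11.5, 14) is not intersected at this z (z outside [6.5, 18.5]); Merging all regions: only the r=7 cylinder is present, so the union is just that shape — 1 connected region; (rotated 30° about Z; rotation is an isometry so areas/perimeters/island counts are preserved). The outline is a single polygon with 8 vertices. Extrusion per mm of travel: 0.8 × 0.12 / (π × 1.425²) = 0.015048. Accumulating E over each segment gives final E = 0.6448.

G0 X-6.76 Y1.81 Z6.12
G1 X-6.06 Y-3.50 E0.0806
G1 X-1.81 Y-6.76 E0.1612
G1 X3.50 Y-6.06 E0.2418
G1 X6.76 Y-1.81 E0.3224
G1 X6.06 Y3.50 E0.4030
G1 X1.81 Y6.76 E0.4836
G1 X-3.50 Y6.06 E0.5642
G1 X-6.76 Y1.81 E0.6448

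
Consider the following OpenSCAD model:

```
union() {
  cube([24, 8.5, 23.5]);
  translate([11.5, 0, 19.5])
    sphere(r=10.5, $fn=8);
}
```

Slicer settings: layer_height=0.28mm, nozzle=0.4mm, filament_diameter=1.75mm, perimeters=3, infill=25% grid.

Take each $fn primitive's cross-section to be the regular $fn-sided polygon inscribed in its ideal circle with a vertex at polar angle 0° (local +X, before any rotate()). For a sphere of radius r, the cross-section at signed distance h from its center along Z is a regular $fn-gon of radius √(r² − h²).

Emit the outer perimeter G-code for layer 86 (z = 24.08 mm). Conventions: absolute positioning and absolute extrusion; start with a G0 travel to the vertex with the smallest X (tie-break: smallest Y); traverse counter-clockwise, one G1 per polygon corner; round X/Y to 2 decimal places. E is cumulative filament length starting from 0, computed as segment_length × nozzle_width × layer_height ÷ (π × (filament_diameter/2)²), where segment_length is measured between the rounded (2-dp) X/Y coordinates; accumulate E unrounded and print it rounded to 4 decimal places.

At z = 24.08 mm: the cube does not reach this height (z outside [0, 23.5]); the r=10.5 sphere at (11.5, 0) contributes a regular 8-gon of circumradius √(10.5²−4.58²) = 9.448; Merging all regions: only the r=10.5 sphere at (11.5, 0) is present, so the union is just that shape — 1 connected region. The outline is a single polygon with 8 vertices. Extrusion per mm of travel: 0.4 × 0.28 / (π × 0.875²) = 0.046564. Accumulating E over each segment gives final E = 2.6938.

G0 X2.05 Y0.00 Z24.08
G1 X4.82 Y-6.68 E0.3367
G1 X11.50 Y-9.45 E0.6735
G1 X18.18 Y-6.68 E1.0102
G1 X20.95 Y0.00 E1.3469
G1 X18.18 Y6.68 E1.6837
G1 X11.50 Y9.45 E2.0204
G1 X4.82 Y6.68 E2.3571
G1 X2.05 Y0.00 E2.6938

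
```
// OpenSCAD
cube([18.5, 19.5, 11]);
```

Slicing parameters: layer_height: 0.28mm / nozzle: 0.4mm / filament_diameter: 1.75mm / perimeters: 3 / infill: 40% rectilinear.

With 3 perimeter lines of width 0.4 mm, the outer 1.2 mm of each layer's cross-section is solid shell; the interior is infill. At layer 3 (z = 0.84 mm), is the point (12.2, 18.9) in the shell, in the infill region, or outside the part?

At z = 0.84 mm: the 18.5×19.5 cube contributes its full rectangle. Overall, the cross-section is a single solid region. The nearest boundary edge runs (18.50, 19.50)→(0.00, 19.50); distance from the point to it = 0.60 mm. The point is inside the cross-section, 0.60 mm from the nearest boundary — within the 1.2 mm shell band (3 × 0.4).

shell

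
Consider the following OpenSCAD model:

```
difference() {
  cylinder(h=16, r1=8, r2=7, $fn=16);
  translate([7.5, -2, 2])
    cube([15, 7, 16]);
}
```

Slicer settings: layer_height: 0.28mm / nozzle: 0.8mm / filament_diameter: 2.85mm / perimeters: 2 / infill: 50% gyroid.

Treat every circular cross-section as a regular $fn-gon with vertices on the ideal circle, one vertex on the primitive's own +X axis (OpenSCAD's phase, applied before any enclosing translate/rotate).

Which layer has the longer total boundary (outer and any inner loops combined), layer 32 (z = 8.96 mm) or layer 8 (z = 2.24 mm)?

layer 8 (z = 2.24 mm)

Layer 32 (z = 8.96): the cone: at t=0.560 of its height the radius interpolates to r₁+(r₂−r₁)t = 7.440, giving a regular 16-gon of that circumradius (perimeter = 2·16·7.440·sin(180°/16) = 46.45 mm); the cube at (7.5, -2) is present — its section is the full 15×7 rectangle (perimeter 44.00 mm); Taking the first minus the rest: starting from the cone, the 15×7 cube at (7.5, -2) misses the remaining region (no effect) — boundary = 46.45 mm. So its perimeter = 46.45 mm. Layer 8 (z = 2.24): the cone (r1=8→r2=7) has section circumradius 7.860 here — a regular 16-gon (perimeter = 2·16·7.860·sin(180°/16) = 49.07 mm); the 15×7 cube at (7.5, -2) contributes its full rectangle (perimeter 44.00 mm); Subtracting the remaining from the first: starting from the cone, the 15×7 cube at (7.5, -2) partially overlaps it — only the 0.65 mm² overlap (of its 105.00 mm²) is removed, clipping the outline — boundary = 49.00 mm. So its perimeter = 49.00 mm. Layer 8 is larger (49.00 vs 46.45 mm).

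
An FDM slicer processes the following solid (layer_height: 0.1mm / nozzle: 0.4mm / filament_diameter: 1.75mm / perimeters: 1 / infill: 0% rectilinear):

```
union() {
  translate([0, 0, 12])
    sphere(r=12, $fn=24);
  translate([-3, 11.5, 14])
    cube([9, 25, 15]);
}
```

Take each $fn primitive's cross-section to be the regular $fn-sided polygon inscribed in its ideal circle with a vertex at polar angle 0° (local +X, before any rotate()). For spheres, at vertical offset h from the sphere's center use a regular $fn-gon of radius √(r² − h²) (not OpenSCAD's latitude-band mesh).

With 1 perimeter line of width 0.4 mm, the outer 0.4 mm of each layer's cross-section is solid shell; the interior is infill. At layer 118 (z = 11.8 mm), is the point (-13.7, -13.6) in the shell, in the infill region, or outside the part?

outside

At z = 11.8 mm: the sphere: section is a regular 24-gon, circumradius = √(r²−h²) = √(12²−0.2²) = 11.998; the cube at (-3, 11.5) is absent (z outside [14, 29]); Merging all regions: only the r=12 sphere is present, so the union is just that shape — 1 connected region. Overall, the cross-section is a single solid region. The nearest boundary edge runs (-10.39, -6.00)→(-8.48, -8.48); distance from the point to it = 7.31 mm. The point is not inside any of the regions above, so it lies outside the cross-section (7.31 mm from the nearest boundary).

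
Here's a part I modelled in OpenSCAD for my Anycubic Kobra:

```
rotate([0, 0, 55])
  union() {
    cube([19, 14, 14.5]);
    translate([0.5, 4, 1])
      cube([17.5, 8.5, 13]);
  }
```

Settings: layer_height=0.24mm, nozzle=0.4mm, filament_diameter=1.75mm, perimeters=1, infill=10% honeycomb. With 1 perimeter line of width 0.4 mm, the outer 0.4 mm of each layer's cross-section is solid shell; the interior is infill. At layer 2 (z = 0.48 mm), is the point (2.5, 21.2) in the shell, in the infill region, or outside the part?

At z = 0.48 mm: the cube is present — its section is the full 19×14 rectangle; the cube at (0.5, 4) does not reach this height (z outside [1, 14]); Merging all regions: only the 19×14 cube is present, so the union is just that shape — 1 connected region; (whole slice rotated 55° about Z — lengths, areas and connectivity unchanged). Overall, the cross-section is a single solid region. Undo the 55° rotation: the query point maps to (18.800, 10.112) in the un-rotated model frame. The nearest boundary edge runs (19.00, 0.00)→(19.00, 14.00); distance from the point to it = 0.20 mm. The point is inside the cross-section, 0.20 mm from the nearest boundary — within the 0.4 mm shell band (1 × 0.4).

shell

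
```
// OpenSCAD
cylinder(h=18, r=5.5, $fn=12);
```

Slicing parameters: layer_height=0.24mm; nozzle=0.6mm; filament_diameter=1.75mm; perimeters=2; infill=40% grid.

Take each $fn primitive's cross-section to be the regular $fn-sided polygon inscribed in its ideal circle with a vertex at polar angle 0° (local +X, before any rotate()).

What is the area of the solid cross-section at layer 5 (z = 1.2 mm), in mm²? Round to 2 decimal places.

90.75 mm²

At z = 1.2 mm: the r=5.5 cylinder gives a regular 12-gon of circumradius 5.5 (constant along its height) (area = (12/2)·5.500²·sin(360°/12) = 90.75 mm²). Overall, the cross-section is a single solid region. Net area = 90.75 mm².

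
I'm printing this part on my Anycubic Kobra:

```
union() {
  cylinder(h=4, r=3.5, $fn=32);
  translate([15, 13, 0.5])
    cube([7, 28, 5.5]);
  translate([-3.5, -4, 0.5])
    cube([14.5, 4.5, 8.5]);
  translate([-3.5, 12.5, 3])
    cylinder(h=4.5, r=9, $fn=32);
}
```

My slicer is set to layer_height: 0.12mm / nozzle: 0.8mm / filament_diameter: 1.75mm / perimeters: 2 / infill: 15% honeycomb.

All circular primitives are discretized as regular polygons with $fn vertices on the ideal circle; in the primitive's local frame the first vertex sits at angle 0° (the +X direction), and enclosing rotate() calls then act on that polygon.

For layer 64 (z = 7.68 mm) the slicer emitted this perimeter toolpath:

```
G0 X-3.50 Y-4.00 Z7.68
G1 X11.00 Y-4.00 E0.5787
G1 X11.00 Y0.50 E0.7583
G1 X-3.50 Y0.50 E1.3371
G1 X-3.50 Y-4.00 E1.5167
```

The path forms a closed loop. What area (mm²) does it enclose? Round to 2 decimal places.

65.25 mm²

Apply the shoelace formula to the sequence of (X, Y) vertices; enclosed area = 65.25 mm².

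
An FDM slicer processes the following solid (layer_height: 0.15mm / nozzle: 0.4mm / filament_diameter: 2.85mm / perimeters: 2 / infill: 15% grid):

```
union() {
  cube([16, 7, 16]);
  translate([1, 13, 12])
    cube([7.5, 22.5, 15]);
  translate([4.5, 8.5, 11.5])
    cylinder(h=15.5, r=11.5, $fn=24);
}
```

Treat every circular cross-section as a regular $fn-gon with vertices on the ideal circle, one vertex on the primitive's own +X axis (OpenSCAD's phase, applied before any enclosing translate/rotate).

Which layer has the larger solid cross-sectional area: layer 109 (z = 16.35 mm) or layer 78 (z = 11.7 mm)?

Layer 109 (z = 16.35): the cube is absent (z outside [0, 16]); the cube at (1, 13) is present — its section is the full 7.5×22.5 rectangle (area 168.75 mm²); the r=11.5 cylinder at (4.5, 8.5) contributes a regular 24-gon of circumradius 11.5 (area = (24/2)·11.500²·sin(360°/24) = 410.75 mm²); Taking the union: the regions partially overlap — summed areas 579.50 mm² minus the doubly-counted overlap 50.45 mm² gives 529.04 mm² — area = 529.04 mm². So its area = 529.04 mm². Layer 78 (z = 11.7): the cube (footprint 16×7) is included at this height (area 112.00 mm²); the cube at (1, 13) is not intersected at this z (z outside [12, 27]); the r=11.5 cylinder at (4.5, 8.5) gives a regular 24-gon of circumradius 11.5 (constant along its height) (area = (24/2)·11.500²·sin(360°/24) = 410.75 mm²); Taking the union: the regions partially overlap — summed areas 522.75 mm² minus the doubly-counted overlap 101.71 mm² gives 421.04 mm² — area = 421.04 mm². So its area = 421.04 mm². Layer 109 is larger (529.04 vs 421.04 mm²).

layer 109 (z = 16.35 mm)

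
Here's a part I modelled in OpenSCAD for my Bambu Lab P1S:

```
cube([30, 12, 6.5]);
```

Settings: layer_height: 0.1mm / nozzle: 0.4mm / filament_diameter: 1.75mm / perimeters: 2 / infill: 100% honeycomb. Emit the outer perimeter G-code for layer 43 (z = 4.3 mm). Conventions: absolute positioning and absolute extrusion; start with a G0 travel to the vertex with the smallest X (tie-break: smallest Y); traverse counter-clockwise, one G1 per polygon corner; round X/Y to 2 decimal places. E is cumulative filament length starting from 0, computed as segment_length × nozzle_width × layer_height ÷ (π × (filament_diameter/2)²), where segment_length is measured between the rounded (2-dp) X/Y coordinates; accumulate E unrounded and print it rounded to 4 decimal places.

G0 X0.00 Y0.00 Z4.30
G1 X30.00 Y0.00 E0.4989
G1 X30.00 Y12.00 E0.6985
G1 X0.00 Y12.00 E1.1974
G1 X0.00 Y0.00 E1.3969

At z = 4.3 mm: the cube is present — its section is the full 30×12 rectangle. The outline is a single polygon with 4 vertices. Extrusion per mm of travel: 0.4 × 0.1 / (π × 0.875²) = 0.016630. Accumulating E over each segment gives final E = 1.3969.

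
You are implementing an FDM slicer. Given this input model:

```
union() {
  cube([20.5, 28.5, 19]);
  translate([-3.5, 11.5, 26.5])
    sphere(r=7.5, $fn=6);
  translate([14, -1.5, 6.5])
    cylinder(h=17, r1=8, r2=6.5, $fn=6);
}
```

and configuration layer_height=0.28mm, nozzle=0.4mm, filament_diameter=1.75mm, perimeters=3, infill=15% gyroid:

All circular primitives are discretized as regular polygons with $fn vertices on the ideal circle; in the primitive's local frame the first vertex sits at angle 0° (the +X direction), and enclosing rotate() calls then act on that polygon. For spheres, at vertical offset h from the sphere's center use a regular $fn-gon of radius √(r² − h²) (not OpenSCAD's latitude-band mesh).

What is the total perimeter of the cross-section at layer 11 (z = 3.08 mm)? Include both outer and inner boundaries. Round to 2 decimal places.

98.00 mm

At z = 3.08 mm: the cube (footprint 20.5×28.5) is included at this height (perimeter 98.00 mm); the sphere at (-3.5, 11.5) is absent (|z−center|=23.420 > r=7.5); the cone at (14, -1.5) does not reach this height (z outside [6.5, 23.5]); Taking the union: only the 20.5×28.5 cube is present, so the union is just that shape — boundary = 98.00 mm. Overall, the cross-section is a single solid region. Total boundary length (outer) = 98.00 mm.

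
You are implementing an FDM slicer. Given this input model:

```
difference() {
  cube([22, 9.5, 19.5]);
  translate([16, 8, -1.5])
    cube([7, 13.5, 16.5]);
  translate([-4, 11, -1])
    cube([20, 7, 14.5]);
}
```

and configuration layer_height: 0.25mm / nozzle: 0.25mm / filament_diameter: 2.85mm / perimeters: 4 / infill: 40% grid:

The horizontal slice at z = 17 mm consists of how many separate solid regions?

At z = 17 mm: the cube (footprint 22×9.5) is included at this height; the cube at (16, 8) is absent (z outside [-1.5, 15]); the cube at (-4, 11) does not reach this height (z outside [-1, 13.5]); Taking the first minus the rest: none of the subtracted shapes is present at this height, so the 22×9.5 cube is unchanged — 1 connected region. The result has 1 disconnected region.

1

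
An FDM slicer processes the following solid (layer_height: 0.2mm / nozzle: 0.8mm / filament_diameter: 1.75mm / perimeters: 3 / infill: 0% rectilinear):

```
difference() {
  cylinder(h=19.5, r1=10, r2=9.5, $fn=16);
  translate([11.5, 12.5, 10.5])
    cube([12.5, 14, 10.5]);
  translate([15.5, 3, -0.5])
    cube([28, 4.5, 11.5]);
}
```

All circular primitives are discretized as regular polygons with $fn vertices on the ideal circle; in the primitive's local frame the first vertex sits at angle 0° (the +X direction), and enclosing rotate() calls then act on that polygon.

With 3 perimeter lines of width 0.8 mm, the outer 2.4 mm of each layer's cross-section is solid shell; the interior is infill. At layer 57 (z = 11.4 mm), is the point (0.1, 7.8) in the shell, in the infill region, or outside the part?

shell

At z = 11.4 mm: the cone contributes a regular 16-gon of circumradius 9.708 (interpolated between r1=10 and r2=9.5 at t=0.585); the cube at (11.5, 12.5) is present — its section is the full 12.5×14 rectangle; the cube at (15.5, 3) is absent (z outside [-0.5, 11]); After the difference (first − rest): starting from the cone, the 12.5×14 cube at (11.5, 12.5) misses the remaining region (no effect) — 1 connected region. Overall, the cross-section is a single solid region. The nearest boundary edge runs (0.00, 9.71)→(3.71, 8.97); distance from the point to it = 1.85 mm. The point is inside the cross-section, 1.85 mm from the nearest boundary — within the 2.4 mm shell band (3 × 0.8).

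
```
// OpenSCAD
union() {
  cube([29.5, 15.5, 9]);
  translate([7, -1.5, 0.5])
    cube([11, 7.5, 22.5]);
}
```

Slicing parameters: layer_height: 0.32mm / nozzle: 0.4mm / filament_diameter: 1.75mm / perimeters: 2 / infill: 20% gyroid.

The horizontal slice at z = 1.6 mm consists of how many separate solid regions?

1

At z = 1.6 mm: the cube (footprint 29.5×15.5) is included at this height; the cube at (7, -1.5) is present — its section is the full 11×7.5 rectangle; Merging all regions: the regions partially overlap (shared area 66.00 mm²), so overlapping operands fuse into one piece — 1 connected region. The result has 1 disconnected region.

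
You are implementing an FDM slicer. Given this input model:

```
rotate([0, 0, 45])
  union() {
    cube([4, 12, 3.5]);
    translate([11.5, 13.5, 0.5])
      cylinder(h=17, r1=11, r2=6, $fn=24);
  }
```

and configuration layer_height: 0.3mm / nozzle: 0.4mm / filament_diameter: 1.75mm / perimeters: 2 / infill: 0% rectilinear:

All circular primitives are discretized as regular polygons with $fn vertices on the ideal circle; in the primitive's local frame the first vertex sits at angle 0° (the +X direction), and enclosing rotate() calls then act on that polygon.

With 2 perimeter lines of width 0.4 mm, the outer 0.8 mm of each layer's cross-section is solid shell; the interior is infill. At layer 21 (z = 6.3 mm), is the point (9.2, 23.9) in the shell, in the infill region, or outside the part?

At z = 6.3 mm: the cube is not intersected at this z (z outside [0, 3.5]); the cone at (11.5, 13.5) contributes a regular 24-gon of circumradius 9.294 (interpolated between r1=11 and r2=6 at t=0.341); Merging all regions: only the cone at (11.5, 13.5) is present, so the union is just that shape — 1 connected region; (whole slice rotated 45° about Z — lengths, areas and connectivity unchanged). Overall, the cross-section is a single solid region. Undo the 45° rotation: the query point maps to (23.405, 10.394) in the un-rotated model frame. The nearest boundary edge runs (19.55, 8.85)→(20.48, 11.09); distance from the point to it = 3.01 mm. The point is not inside any of the regions above, so it lies outside the cross-section (3.01 mm from the nearest boundary).

outside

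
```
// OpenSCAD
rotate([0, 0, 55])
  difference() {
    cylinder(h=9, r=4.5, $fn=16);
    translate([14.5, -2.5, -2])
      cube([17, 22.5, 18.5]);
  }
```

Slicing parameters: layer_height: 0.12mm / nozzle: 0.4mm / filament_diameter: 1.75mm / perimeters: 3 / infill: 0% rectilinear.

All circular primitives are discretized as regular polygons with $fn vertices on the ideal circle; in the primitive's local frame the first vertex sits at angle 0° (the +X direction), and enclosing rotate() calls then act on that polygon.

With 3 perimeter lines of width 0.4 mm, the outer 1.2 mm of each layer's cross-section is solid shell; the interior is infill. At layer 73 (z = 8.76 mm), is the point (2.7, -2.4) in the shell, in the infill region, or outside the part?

shell

At z = 8.76 mm: the r=4.5 cylinder gives a regular 16-gon of circumradius 4.5 (constant along its height); the cube at (14.5, -2.5) (footprint 17×22.5) is included at this height; Taking the first minus the rest: starting from the r=4.5 cylinder, the 17×22.5 cube at (14.5, -2.5) misses the remaining region (no effect) — 1 connected region; (whole slice rotated 55° about Z — lengths, areas and connectivity unchanged). Overall, the cross-section is a single solid region. Undo the 55° rotation: the query point maps to (-0.417, -3.588) in the un-rotated model frame. The nearest boundary edge runs (-0.00, -4.50)→(-1.72, -4.16); distance from the point to it = 0.81 mm. The point is inside the cross-section, 0.81 mm from the nearest boundary — within the 1.2 mm shell band (3 × 0.4).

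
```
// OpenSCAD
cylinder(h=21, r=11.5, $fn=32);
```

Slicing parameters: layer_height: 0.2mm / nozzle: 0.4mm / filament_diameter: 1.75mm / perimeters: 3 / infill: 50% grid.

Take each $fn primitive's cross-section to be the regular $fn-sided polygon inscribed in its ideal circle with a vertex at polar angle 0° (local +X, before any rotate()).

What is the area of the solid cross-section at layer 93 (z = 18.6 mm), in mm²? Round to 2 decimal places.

At z = 18.6 mm: the r=11.5 cylinder contributes a regular 32-gon of circumradius 11.5 (area = (32/2)·11.500²·sin(360°/32) = 412.81 mm²). Overall, the cross-section is a single solid region. Net area = 412.81 mm².

412.81 mm²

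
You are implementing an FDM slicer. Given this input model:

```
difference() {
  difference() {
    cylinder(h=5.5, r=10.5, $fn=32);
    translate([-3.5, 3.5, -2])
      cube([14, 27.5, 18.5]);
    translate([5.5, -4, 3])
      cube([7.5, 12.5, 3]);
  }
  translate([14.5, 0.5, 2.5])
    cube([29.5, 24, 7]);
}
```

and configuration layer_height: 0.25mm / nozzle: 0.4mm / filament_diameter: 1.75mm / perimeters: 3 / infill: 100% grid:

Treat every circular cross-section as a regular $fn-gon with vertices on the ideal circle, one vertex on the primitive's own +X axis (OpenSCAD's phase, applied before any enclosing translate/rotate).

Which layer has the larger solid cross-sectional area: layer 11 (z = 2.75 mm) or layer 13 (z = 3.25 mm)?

layer 11 (z = 2.75 mm)

Layer 11 (z = 2.75): the cylinder: section is a regular 32-gon, circumradius r=10.5 (area = (32/2)·10.500²·sin(360°/32) = 344.14 mm²); the cube at (-3.5, 3.5) (footprint 14×27.5) is included at this height (area 385.00 mm²); the cube at (5.5, -4) does not reach this height (z outside [3, 6]); Taking the first minus the rest: starting from the r=10.5 cylinder (344.14 mm²), the 14×27.5 cube at (-3.5, 3.5) partially overlaps it — only the 73.78 mm² overlap (of its 385.00 mm²) is removed, clipping the outline — area = 270.35 mm²; the 29.5×24 cube at (14.5, 0.5) contributes its full rectangle (area 708.00 mm²); Taking the first minus the rest: starting from that combined region (270.35 mm²), the 29.5×24 cube at (14.5, 0.5) misses the remaining region (no effect) — area = 270.35 mm². So its area = 270.35 mm². Layer 13 (z = 3.25): the r=10.5 cylinder gives a regular 32-gon of circumradius 10.5 (constant along its height) (area = (32/2)·10.500²·sin(360°/32) = 344.14 mm²); the cube at (-3.5, 3.5) (footprint 14×27.5) is included at this height (area 385.00 mm²); the cube at (5.5, -4) (footprint 7.5×12.5) is included at this height (area 93.75 mm²); Taking the first minus the rest: starting from the r=10.5 cylinder (344.14 mm²), the 14×27.5 cube at (-3.5, 3.5) partially overlaps it — only the 73.78 mm² overlap (of its 385.00 mm²) is removed, clipping the outline; the 7.5×12.5 cube at (5.5, -4) partially overlaps it — only the 35.50 mm² overlap (of its 93.75 mm²) is removed, clipping the outline — area = 234.85 mm²; the cube at (14.5, 0.5) (footprint 29.5×24) is included at this height (area 708.00 mm²); After the difference (first − rest): starting from the result so far (234.85 mm²), the 29.5×24 cube at (14.5, 0.5) misses the remaining region (no effect) — area = 234.85 mm². So its area = 234.85 mm². Layer 11 is larger (270.35 vs 234.85 mm²).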